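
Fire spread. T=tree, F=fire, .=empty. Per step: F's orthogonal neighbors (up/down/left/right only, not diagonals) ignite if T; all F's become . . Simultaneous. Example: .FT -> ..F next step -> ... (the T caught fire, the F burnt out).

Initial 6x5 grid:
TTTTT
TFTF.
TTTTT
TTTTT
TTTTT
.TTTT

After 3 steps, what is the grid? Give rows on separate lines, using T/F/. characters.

Step 1: 6 trees catch fire, 2 burn out
  TFTFT
  F.F..
  TFTFT
  TTTTT
  TTTTT
  .TTTT
Step 2: 8 trees catch fire, 6 burn out
  F.F.F
  .....
  F.F.F
  TFTFT
  TTTTT
  .TTTT
Step 3: 5 trees catch fire, 8 burn out
  .....
  .....
  .....
  F.F.F
  TFTFT
  .TTTT

.....
.....
.....
F.F.F
TFTFT
.TTTT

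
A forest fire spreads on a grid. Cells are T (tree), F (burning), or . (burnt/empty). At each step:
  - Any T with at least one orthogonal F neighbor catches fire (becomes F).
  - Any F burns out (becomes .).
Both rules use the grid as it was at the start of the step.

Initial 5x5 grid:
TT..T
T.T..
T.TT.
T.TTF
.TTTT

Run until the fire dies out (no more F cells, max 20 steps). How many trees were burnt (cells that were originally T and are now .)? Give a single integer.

Step 1: +2 fires, +1 burnt (F count now 2)
Step 2: +3 fires, +2 burnt (F count now 3)
Step 3: +2 fires, +3 burnt (F count now 2)
Step 4: +2 fires, +2 burnt (F count now 2)
Step 5: +0 fires, +2 burnt (F count now 0)
Fire out after step 5
Initially T: 15, now '.': 19
Total burnt (originally-T cells now '.'): 9

Answer: 9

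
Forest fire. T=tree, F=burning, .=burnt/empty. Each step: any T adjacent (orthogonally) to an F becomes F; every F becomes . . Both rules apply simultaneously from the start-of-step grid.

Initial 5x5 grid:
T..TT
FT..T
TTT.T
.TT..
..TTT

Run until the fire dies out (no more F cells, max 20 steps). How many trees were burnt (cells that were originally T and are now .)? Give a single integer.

Answer: 10

Derivation:
Step 1: +3 fires, +1 burnt (F count now 3)
Step 2: +1 fires, +3 burnt (F count now 1)
Step 3: +2 fires, +1 burnt (F count now 2)
Step 4: +1 fires, +2 burnt (F count now 1)
Step 5: +1 fires, +1 burnt (F count now 1)
Step 6: +1 fires, +1 burnt (F count now 1)
Step 7: +1 fires, +1 burnt (F count now 1)
Step 8: +0 fires, +1 burnt (F count now 0)
Fire out after step 8
Initially T: 14, now '.': 21
Total burnt (originally-T cells now '.'): 10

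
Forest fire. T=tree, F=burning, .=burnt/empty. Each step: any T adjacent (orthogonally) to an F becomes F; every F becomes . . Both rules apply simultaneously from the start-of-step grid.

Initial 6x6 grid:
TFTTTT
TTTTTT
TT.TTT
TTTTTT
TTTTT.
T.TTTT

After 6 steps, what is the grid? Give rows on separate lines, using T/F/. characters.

Step 1: 3 trees catch fire, 1 burn out
  F.FTTT
  TFTTTT
  TT.TTT
  TTTTTT
  TTTTT.
  T.TTTT
Step 2: 4 trees catch fire, 3 burn out
  ...FTT
  F.FTTT
  TF.TTT
  TTTTTT
  TTTTT.
  T.TTTT
Step 3: 4 trees catch fire, 4 burn out
  ....FT
  ...FTT
  F..TTT
  TFTTTT
  TTTTT.
  T.TTTT
Step 4: 6 trees catch fire, 4 burn out
  .....F
  ....FT
  ...FTT
  F.FTTT
  TFTTT.
  T.TTTT
Step 5: 5 trees catch fire, 6 burn out
  ......
  .....F
  ....FT
  ...FTT
  F.FTT.
  T.TTTT
Step 6: 5 trees catch fire, 5 burn out
  ......
  ......
  .....F
  ....FT
  ...FT.
  F.FTTT

......
......
.....F
....FT
...FT.
F.FTTT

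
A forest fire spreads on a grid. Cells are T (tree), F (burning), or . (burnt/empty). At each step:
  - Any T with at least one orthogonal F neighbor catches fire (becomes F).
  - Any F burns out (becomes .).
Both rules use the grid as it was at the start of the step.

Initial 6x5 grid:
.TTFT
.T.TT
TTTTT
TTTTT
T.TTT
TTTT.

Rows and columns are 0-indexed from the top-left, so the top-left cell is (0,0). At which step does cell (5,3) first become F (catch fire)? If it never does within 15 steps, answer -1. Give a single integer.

Step 1: cell (5,3)='T' (+3 fires, +1 burnt)
Step 2: cell (5,3)='T' (+3 fires, +3 burnt)
Step 3: cell (5,3)='T' (+4 fires, +3 burnt)
Step 4: cell (5,3)='T' (+4 fires, +4 burnt)
Step 5: cell (5,3)='F' (+5 fires, +4 burnt)
  -> target ignites at step 5
Step 6: cell (5,3)='.' (+2 fires, +5 burnt)
Step 7: cell (5,3)='.' (+2 fires, +2 burnt)
Step 8: cell (5,3)='.' (+1 fires, +2 burnt)
Step 9: cell (5,3)='.' (+0 fires, +1 burnt)
  fire out at step 9

5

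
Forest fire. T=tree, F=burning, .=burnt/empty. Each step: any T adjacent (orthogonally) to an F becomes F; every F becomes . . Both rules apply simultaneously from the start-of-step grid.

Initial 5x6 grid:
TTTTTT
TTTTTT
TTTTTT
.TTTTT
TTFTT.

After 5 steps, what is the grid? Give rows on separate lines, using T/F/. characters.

Step 1: 3 trees catch fire, 1 burn out
  TTTTTT
  TTTTTT
  TTTTTT
  .TFTTT
  TF.FT.
Step 2: 5 trees catch fire, 3 burn out
  TTTTTT
  TTTTTT
  TTFTTT
  .F.FTT
  F...F.
Step 3: 4 trees catch fire, 5 burn out
  TTTTTT
  TTFTTT
  TF.FTT
  ....FT
  ......
Step 4: 6 trees catch fire, 4 burn out
  TTFTTT
  TF.FTT
  F...FT
  .....F
  ......
Step 5: 5 trees catch fire, 6 burn out
  TF.FTT
  F...FT
  .....F
  ......
  ......

TF.FTT
F...FT
.....F
......
......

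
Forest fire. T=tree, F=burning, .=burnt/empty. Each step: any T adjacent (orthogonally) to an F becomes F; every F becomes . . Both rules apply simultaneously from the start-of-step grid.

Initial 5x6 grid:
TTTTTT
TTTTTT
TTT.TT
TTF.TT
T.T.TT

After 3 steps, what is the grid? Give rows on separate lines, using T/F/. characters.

Step 1: 3 trees catch fire, 1 burn out
  TTTTTT
  TTTTTT
  TTF.TT
  TF..TT
  T.F.TT
Step 2: 3 trees catch fire, 3 burn out
  TTTTTT
  TTFTTT
  TF..TT
  F...TT
  T...TT
Step 3: 5 trees catch fire, 3 burn out
  TTFTTT
  TF.FTT
  F...TT
  ....TT
  F...TT

TTFTTT
TF.FTT
F...TT
....TT
F...TT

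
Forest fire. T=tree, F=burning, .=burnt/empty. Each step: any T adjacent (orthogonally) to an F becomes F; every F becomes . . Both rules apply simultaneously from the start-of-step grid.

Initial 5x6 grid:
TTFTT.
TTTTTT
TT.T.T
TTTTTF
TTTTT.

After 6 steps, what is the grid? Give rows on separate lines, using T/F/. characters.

Step 1: 5 trees catch fire, 2 burn out
  TF.FT.
  TTFTTT
  TT.T.F
  TTTTF.
  TTTTT.
Step 2: 7 trees catch fire, 5 burn out
  F...F.
  TF.FTF
  TT.T..
  TTTF..
  TTTTF.
Step 3: 6 trees catch fire, 7 burn out
  ......
  F...F.
  TF.F..
  TTF...
  TTTF..
Step 4: 3 trees catch fire, 6 burn out
  ......
  ......
  F.....
  TF....
  TTF...
Step 5: 2 trees catch fire, 3 burn out
  ......
  ......
  ......
  F.....
  TF....
Step 6: 1 trees catch fire, 2 burn out
  ......
  ......
  ......
  ......
  F.....

......
......
......
......
F.....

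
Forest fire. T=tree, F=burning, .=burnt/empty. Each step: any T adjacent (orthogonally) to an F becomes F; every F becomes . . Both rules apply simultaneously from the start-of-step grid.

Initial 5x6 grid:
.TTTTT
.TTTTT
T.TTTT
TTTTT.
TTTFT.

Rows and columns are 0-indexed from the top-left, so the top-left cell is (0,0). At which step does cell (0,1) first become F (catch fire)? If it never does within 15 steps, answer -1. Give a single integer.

Step 1: cell (0,1)='T' (+3 fires, +1 burnt)
Step 2: cell (0,1)='T' (+4 fires, +3 burnt)
Step 3: cell (0,1)='T' (+5 fires, +4 burnt)
Step 4: cell (0,1)='T' (+5 fires, +5 burnt)
Step 5: cell (0,1)='T' (+5 fires, +5 burnt)
Step 6: cell (0,1)='F' (+2 fires, +5 burnt)
  -> target ignites at step 6
Step 7: cell (0,1)='.' (+0 fires, +2 burnt)
  fire out at step 7

6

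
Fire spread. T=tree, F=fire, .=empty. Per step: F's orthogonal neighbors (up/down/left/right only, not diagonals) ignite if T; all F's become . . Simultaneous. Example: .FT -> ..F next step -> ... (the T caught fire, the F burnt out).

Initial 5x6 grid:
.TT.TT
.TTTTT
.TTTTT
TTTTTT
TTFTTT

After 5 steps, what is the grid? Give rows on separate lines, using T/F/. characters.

Step 1: 3 trees catch fire, 1 burn out
  .TT.TT
  .TTTTT
  .TTTTT
  TTFTTT
  TF.FTT
Step 2: 5 trees catch fire, 3 burn out
  .TT.TT
  .TTTTT
  .TFTTT
  TF.FTT
  F...FT
Step 3: 6 trees catch fire, 5 burn out
  .TT.TT
  .TFTTT
  .F.FTT
  F...FT
  .....F
Step 4: 5 trees catch fire, 6 burn out
  .TF.TT
  .F.FTT
  ....FT
  .....F
  ......
Step 5: 3 trees catch fire, 5 burn out
  .F..TT
  ....FT
  .....F
  ......
  ......

.F..TT
....FT
.....F
......
......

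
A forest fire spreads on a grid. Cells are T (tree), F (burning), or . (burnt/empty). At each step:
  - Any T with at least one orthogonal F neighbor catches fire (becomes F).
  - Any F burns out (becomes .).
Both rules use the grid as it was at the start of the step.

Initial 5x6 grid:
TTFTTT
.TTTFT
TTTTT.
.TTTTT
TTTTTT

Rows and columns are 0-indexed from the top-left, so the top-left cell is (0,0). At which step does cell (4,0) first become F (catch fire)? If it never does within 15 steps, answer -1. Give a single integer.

Step 1: cell (4,0)='T' (+7 fires, +2 burnt)
Step 2: cell (4,0)='T' (+6 fires, +7 burnt)
Step 3: cell (4,0)='T' (+5 fires, +6 burnt)
Step 4: cell (4,0)='T' (+5 fires, +5 burnt)
Step 5: cell (4,0)='T' (+1 fires, +5 burnt)
Step 6: cell (4,0)='F' (+1 fires, +1 burnt)
  -> target ignites at step 6
Step 7: cell (4,0)='.' (+0 fires, +1 burnt)
  fire out at step 7

6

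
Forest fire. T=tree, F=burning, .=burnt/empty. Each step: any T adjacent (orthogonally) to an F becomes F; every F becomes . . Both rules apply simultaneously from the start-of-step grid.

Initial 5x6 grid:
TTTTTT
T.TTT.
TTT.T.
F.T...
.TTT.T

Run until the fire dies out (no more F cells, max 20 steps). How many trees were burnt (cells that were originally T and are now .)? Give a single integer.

Step 1: +1 fires, +1 burnt (F count now 1)
Step 2: +2 fires, +1 burnt (F count now 2)
Step 3: +2 fires, +2 burnt (F count now 2)
Step 4: +3 fires, +2 burnt (F count now 3)
Step 5: +3 fires, +3 burnt (F count now 3)
Step 6: +4 fires, +3 burnt (F count now 4)
Step 7: +2 fires, +4 burnt (F count now 2)
Step 8: +1 fires, +2 burnt (F count now 1)
Step 9: +0 fires, +1 burnt (F count now 0)
Fire out after step 9
Initially T: 19, now '.': 29
Total burnt (originally-T cells now '.'): 18

Answer: 18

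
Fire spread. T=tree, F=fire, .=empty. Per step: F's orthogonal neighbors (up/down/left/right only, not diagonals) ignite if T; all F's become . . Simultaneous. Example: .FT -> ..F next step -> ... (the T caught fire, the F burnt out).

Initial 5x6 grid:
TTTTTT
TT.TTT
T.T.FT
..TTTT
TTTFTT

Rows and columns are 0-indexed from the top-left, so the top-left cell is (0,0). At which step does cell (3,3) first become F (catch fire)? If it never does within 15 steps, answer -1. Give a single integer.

Step 1: cell (3,3)='F' (+6 fires, +2 burnt)
  -> target ignites at step 1
Step 2: cell (3,3)='.' (+7 fires, +6 burnt)
Step 3: cell (3,3)='.' (+4 fires, +7 burnt)
Step 4: cell (3,3)='.' (+1 fires, +4 burnt)
Step 5: cell (3,3)='.' (+1 fires, +1 burnt)
Step 6: cell (3,3)='.' (+2 fires, +1 burnt)
Step 7: cell (3,3)='.' (+1 fires, +2 burnt)
Step 8: cell (3,3)='.' (+1 fires, +1 burnt)
Step 9: cell (3,3)='.' (+0 fires, +1 burnt)
  fire out at step 9

1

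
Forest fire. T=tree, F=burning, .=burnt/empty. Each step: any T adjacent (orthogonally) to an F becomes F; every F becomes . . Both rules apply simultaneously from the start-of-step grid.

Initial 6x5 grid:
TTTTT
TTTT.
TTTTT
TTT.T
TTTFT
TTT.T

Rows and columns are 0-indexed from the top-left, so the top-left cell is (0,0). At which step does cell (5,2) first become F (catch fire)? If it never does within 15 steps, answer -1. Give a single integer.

Step 1: cell (5,2)='T' (+2 fires, +1 burnt)
Step 2: cell (5,2)='F' (+5 fires, +2 burnt)
  -> target ignites at step 2
Step 3: cell (5,2)='.' (+5 fires, +5 burnt)
Step 4: cell (5,2)='.' (+5 fires, +5 burnt)
Step 5: cell (5,2)='.' (+4 fires, +5 burnt)
Step 6: cell (5,2)='.' (+3 fires, +4 burnt)
Step 7: cell (5,2)='.' (+2 fires, +3 burnt)
Step 8: cell (5,2)='.' (+0 fires, +2 burnt)
  fire out at step 8

2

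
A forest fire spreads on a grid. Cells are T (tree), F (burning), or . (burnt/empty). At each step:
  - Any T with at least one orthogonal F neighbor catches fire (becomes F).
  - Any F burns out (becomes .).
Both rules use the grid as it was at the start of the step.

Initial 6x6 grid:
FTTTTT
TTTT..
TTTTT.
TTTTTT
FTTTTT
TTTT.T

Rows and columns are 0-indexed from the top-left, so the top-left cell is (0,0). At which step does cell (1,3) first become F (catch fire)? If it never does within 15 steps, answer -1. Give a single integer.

Step 1: cell (1,3)='T' (+5 fires, +2 burnt)
Step 2: cell (1,3)='T' (+6 fires, +5 burnt)
Step 3: cell (1,3)='T' (+6 fires, +6 burnt)
Step 4: cell (1,3)='F' (+6 fires, +6 burnt)
  -> target ignites at step 4
Step 5: cell (1,3)='.' (+4 fires, +6 burnt)
Step 6: cell (1,3)='.' (+3 fires, +4 burnt)
Step 7: cell (1,3)='.' (+0 fires, +3 burnt)
  fire out at step 7

4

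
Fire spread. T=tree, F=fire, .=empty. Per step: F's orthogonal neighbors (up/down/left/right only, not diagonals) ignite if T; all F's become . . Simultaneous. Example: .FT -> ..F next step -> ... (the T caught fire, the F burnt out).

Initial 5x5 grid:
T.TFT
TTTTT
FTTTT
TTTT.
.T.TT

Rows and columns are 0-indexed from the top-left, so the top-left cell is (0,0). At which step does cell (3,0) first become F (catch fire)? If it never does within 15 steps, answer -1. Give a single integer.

Step 1: cell (3,0)='F' (+6 fires, +2 burnt)
  -> target ignites at step 1
Step 2: cell (3,0)='.' (+7 fires, +6 burnt)
Step 3: cell (3,0)='.' (+4 fires, +7 burnt)
Step 4: cell (3,0)='.' (+1 fires, +4 burnt)
Step 5: cell (3,0)='.' (+1 fires, +1 burnt)
Step 6: cell (3,0)='.' (+0 fires, +1 burnt)
  fire out at step 6

1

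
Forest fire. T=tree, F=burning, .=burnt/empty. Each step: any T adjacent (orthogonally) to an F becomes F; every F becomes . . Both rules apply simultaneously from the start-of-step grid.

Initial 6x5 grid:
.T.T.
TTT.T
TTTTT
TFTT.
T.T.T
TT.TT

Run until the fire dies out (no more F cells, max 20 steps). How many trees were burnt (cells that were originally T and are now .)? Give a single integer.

Answer: 17

Derivation:
Step 1: +3 fires, +1 burnt (F count now 3)
Step 2: +6 fires, +3 burnt (F count now 6)
Step 3: +5 fires, +6 burnt (F count now 5)
Step 4: +2 fires, +5 burnt (F count now 2)
Step 5: +1 fires, +2 burnt (F count now 1)
Step 6: +0 fires, +1 burnt (F count now 0)
Fire out after step 6
Initially T: 21, now '.': 26
Total burnt (originally-T cells now '.'): 17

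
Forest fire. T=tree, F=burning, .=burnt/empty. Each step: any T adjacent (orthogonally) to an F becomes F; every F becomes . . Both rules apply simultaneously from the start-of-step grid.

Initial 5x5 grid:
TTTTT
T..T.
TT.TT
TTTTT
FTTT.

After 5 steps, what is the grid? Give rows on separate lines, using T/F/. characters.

Step 1: 2 trees catch fire, 1 burn out
  TTTTT
  T..T.
  TT.TT
  FTTTT
  .FTT.
Step 2: 3 trees catch fire, 2 burn out
  TTTTT
  T..T.
  FT.TT
  .FTTT
  ..FT.
Step 3: 4 trees catch fire, 3 burn out
  TTTTT
  F..T.
  .F.TT
  ..FTT
  ...F.
Step 4: 2 trees catch fire, 4 burn out
  FTTTT
  ...T.
  ...TT
  ...FT
  .....
Step 5: 3 trees catch fire, 2 burn out
  .FTTT
  ...T.
  ...FT
  ....F
  .....

.FTTT
...T.
...FT
....F
.....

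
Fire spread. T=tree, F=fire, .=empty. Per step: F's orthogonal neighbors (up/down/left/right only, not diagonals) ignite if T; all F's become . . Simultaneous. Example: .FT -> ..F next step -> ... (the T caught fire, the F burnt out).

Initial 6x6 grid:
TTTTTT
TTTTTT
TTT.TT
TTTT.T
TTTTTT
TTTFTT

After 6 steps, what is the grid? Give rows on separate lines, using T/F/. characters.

Step 1: 3 trees catch fire, 1 burn out
  TTTTTT
  TTTTTT
  TTT.TT
  TTTT.T
  TTTFTT
  TTF.FT
Step 2: 5 trees catch fire, 3 burn out
  TTTTTT
  TTTTTT
  TTT.TT
  TTTF.T
  TTF.FT
  TF...F
Step 3: 4 trees catch fire, 5 burn out
  TTTTTT
  TTTTTT
  TTT.TT
  TTF..T
  TF...F
  F.....
Step 4: 4 trees catch fire, 4 burn out
  TTTTTT
  TTTTTT
  TTF.TT
  TF...F
  F.....
  ......
Step 5: 4 trees catch fire, 4 burn out
  TTTTTT
  TTFTTT
  TF..TF
  F.....
  ......
  ......
Step 6: 6 trees catch fire, 4 burn out
  TTFTTT
  TF.FTF
  F...F.
  ......
  ......
  ......

TTFTTT
TF.FTF
F...F.
......
......
......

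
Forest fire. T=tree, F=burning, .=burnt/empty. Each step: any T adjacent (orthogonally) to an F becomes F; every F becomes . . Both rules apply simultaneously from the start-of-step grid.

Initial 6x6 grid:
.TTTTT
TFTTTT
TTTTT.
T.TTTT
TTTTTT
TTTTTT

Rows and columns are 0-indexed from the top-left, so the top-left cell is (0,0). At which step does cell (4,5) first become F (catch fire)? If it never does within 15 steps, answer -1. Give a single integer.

Step 1: cell (4,5)='T' (+4 fires, +1 burnt)
Step 2: cell (4,5)='T' (+4 fires, +4 burnt)
Step 3: cell (4,5)='T' (+5 fires, +4 burnt)
Step 4: cell (4,5)='T' (+6 fires, +5 burnt)
Step 5: cell (4,5)='T' (+6 fires, +6 burnt)
Step 6: cell (4,5)='T' (+4 fires, +6 burnt)
Step 7: cell (4,5)='F' (+2 fires, +4 burnt)
  -> target ignites at step 7
Step 8: cell (4,5)='.' (+1 fires, +2 burnt)
Step 9: cell (4,5)='.' (+0 fires, +1 burnt)
  fire out at step 9

7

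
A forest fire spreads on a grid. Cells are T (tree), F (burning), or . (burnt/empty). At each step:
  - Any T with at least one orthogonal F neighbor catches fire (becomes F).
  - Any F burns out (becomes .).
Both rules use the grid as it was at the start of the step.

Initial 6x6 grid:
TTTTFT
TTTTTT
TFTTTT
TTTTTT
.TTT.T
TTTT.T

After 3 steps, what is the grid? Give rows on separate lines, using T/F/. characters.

Step 1: 7 trees catch fire, 2 burn out
  TTTF.F
  TFTTFT
  F.FTTT
  TFTTTT
  .TTT.T
  TTTT.T
Step 2: 11 trees catch fire, 7 burn out
  TFF...
  F.FF.F
  ...FFT
  F.FTTT
  .FTT.T
  TTTT.T
Step 3: 6 trees catch fire, 11 burn out
  F.....
  ......
  .....F
  ...FFT
  ..FT.T
  TFTT.T

F.....
......
.....F
...FFT
..FT.T
TFTT.T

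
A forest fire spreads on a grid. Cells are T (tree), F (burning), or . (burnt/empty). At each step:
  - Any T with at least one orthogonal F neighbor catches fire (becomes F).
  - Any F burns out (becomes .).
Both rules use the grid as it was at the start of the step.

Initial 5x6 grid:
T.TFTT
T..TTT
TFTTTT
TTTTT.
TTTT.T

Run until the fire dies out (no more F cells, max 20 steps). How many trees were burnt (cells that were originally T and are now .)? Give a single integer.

Step 1: +6 fires, +2 burnt (F count now 6)
Step 2: +7 fires, +6 burnt (F count now 7)
Step 3: +6 fires, +7 burnt (F count now 6)
Step 4: +3 fires, +6 burnt (F count now 3)
Step 5: +0 fires, +3 burnt (F count now 0)
Fire out after step 5
Initially T: 23, now '.': 29
Total burnt (originally-T cells now '.'): 22

Answer: 22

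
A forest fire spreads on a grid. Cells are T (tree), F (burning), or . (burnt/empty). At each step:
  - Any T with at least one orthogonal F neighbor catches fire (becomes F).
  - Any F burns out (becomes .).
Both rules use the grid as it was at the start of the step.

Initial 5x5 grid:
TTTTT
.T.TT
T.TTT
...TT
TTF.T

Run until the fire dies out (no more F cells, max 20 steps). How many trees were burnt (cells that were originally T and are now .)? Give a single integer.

Step 1: +1 fires, +1 burnt (F count now 1)
Step 2: +1 fires, +1 burnt (F count now 1)
Step 3: +0 fires, +1 burnt (F count now 0)
Fire out after step 3
Initially T: 17, now '.': 10
Total burnt (originally-T cells now '.'): 2

Answer: 2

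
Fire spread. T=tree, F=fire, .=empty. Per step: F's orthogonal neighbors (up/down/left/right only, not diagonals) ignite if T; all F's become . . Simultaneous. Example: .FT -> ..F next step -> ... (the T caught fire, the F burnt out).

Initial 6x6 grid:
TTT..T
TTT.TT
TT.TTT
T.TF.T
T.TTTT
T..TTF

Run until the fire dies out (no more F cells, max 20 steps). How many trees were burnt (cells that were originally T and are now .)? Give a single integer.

Step 1: +5 fires, +2 burnt (F count now 5)
Step 2: +5 fires, +5 burnt (F count now 5)
Step 3: +2 fires, +5 burnt (F count now 2)
Step 4: +1 fires, +2 burnt (F count now 1)
Step 5: +1 fires, +1 burnt (F count now 1)
Step 6: +0 fires, +1 burnt (F count now 0)
Fire out after step 6
Initially T: 25, now '.': 25
Total burnt (originally-T cells now '.'): 14

Answer: 14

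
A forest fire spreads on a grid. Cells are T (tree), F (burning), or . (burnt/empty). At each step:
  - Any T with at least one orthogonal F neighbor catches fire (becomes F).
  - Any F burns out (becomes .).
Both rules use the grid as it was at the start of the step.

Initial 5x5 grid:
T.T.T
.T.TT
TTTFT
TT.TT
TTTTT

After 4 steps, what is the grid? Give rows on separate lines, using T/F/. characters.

Step 1: 4 trees catch fire, 1 burn out
  T.T.T
  .T.FT
  TTF.F
  TT.FT
  TTTTT
Step 2: 4 trees catch fire, 4 burn out
  T.T.T
  .T..F
  TF...
  TT..F
  TTTFT
Step 3: 6 trees catch fire, 4 burn out
  T.T.F
  .F...
  F....
  TF...
  TTF.F
Step 4: 2 trees catch fire, 6 burn out
  T.T..
  .....
  .....
  F....
  TF...

T.T..
.....
.....
F....
TF...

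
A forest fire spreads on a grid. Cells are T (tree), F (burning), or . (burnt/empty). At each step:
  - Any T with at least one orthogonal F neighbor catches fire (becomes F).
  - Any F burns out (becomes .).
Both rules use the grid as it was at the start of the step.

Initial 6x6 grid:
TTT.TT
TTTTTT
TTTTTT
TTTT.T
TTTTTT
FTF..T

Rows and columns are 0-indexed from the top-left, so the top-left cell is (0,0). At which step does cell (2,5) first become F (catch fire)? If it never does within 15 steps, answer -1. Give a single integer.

Step 1: cell (2,5)='T' (+3 fires, +2 burnt)
Step 2: cell (2,5)='T' (+4 fires, +3 burnt)
Step 3: cell (2,5)='T' (+5 fires, +4 burnt)
Step 4: cell (2,5)='T' (+5 fires, +5 burnt)
Step 5: cell (2,5)='T' (+7 fires, +5 burnt)
Step 6: cell (2,5)='F' (+3 fires, +7 burnt)
  -> target ignites at step 6
Step 7: cell (2,5)='.' (+2 fires, +3 burnt)
Step 8: cell (2,5)='.' (+1 fires, +2 burnt)
Step 9: cell (2,5)='.' (+0 fires, +1 burnt)
  fire out at step 9

6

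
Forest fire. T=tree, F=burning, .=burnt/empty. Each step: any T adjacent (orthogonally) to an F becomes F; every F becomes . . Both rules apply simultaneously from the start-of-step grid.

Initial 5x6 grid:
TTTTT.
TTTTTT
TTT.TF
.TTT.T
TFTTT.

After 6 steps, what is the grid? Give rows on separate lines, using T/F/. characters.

Step 1: 6 trees catch fire, 2 burn out
  TTTTT.
  TTTTTF
  TTT.F.
  .FTT.F
  F.FTT.
Step 2: 4 trees catch fire, 6 burn out
  TTTTT.
  TTTTF.
  TFT...
  ..FT..
  ...FT.
Step 3: 7 trees catch fire, 4 burn out
  TTTTF.
  TFTF..
  F.F...
  ...F..
  ....F.
Step 4: 4 trees catch fire, 7 burn out
  TFTF..
  F.F...
  ......
  ......
  ......
Step 5: 2 trees catch fire, 4 burn out
  F.F...
  ......
  ......
  ......
  ......
Step 6: 0 trees catch fire, 2 burn out
  ......
  ......
  ......
  ......
  ......

......
......
......
......
......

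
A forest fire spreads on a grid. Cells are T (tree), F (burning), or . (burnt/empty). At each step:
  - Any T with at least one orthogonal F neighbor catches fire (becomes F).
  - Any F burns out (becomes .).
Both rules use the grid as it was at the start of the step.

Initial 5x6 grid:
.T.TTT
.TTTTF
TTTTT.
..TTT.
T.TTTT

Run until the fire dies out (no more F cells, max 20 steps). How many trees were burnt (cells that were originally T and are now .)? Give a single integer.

Step 1: +2 fires, +1 burnt (F count now 2)
Step 2: +3 fires, +2 burnt (F count now 3)
Step 3: +4 fires, +3 burnt (F count now 4)
Step 4: +4 fires, +4 burnt (F count now 4)
Step 5: +5 fires, +4 burnt (F count now 5)
Step 6: +2 fires, +5 burnt (F count now 2)
Step 7: +0 fires, +2 burnt (F count now 0)
Fire out after step 7
Initially T: 21, now '.': 29
Total burnt (originally-T cells now '.'): 20

Answer: 20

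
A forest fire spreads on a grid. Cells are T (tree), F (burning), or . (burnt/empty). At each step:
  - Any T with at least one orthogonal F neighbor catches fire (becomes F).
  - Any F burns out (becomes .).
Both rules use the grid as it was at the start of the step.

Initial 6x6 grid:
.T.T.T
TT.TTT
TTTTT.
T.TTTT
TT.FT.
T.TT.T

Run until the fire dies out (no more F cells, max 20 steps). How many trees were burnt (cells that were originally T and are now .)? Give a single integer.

Answer: 24

Derivation:
Step 1: +3 fires, +1 burnt (F count now 3)
Step 2: +4 fires, +3 burnt (F count now 4)
Step 3: +4 fires, +4 burnt (F count now 4)
Step 4: +3 fires, +4 burnt (F count now 3)
Step 5: +3 fires, +3 burnt (F count now 3)
Step 6: +4 fires, +3 burnt (F count now 4)
Step 7: +1 fires, +4 burnt (F count now 1)
Step 8: +2 fires, +1 burnt (F count now 2)
Step 9: +0 fires, +2 burnt (F count now 0)
Fire out after step 9
Initially T: 25, now '.': 35
Total burnt (originally-T cells now '.'): 24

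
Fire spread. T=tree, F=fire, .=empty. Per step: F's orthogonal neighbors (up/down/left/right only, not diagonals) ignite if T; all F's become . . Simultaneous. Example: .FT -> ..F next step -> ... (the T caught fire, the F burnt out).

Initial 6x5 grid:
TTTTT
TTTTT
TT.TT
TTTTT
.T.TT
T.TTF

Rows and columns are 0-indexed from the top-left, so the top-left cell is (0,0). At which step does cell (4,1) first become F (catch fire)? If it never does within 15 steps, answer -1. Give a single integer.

Step 1: cell (4,1)='T' (+2 fires, +1 burnt)
Step 2: cell (4,1)='T' (+3 fires, +2 burnt)
Step 3: cell (4,1)='T' (+2 fires, +3 burnt)
Step 4: cell (4,1)='T' (+3 fires, +2 burnt)
Step 5: cell (4,1)='T' (+3 fires, +3 burnt)
Step 6: cell (4,1)='F' (+5 fires, +3 burnt)
  -> target ignites at step 6
Step 7: cell (4,1)='.' (+3 fires, +5 burnt)
Step 8: cell (4,1)='.' (+2 fires, +3 burnt)
Step 9: cell (4,1)='.' (+1 fires, +2 burnt)
Step 10: cell (4,1)='.' (+0 fires, +1 burnt)
  fire out at step 10

6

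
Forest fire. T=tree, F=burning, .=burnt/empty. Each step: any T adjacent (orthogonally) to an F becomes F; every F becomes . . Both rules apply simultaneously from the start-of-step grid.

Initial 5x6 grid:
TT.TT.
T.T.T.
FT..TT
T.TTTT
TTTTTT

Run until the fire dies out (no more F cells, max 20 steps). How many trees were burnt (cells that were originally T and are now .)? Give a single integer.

Step 1: +3 fires, +1 burnt (F count now 3)
Step 2: +2 fires, +3 burnt (F count now 2)
Step 3: +2 fires, +2 burnt (F count now 2)
Step 4: +1 fires, +2 burnt (F count now 1)
Step 5: +2 fires, +1 burnt (F count now 2)
Step 6: +2 fires, +2 burnt (F count now 2)
Step 7: +2 fires, +2 burnt (F count now 2)
Step 8: +2 fires, +2 burnt (F count now 2)
Step 9: +2 fires, +2 burnt (F count now 2)
Step 10: +1 fires, +2 burnt (F count now 1)
Step 11: +1 fires, +1 burnt (F count now 1)
Step 12: +0 fires, +1 burnt (F count now 0)
Fire out after step 12
Initially T: 21, now '.': 29
Total burnt (originally-T cells now '.'): 20

Answer: 20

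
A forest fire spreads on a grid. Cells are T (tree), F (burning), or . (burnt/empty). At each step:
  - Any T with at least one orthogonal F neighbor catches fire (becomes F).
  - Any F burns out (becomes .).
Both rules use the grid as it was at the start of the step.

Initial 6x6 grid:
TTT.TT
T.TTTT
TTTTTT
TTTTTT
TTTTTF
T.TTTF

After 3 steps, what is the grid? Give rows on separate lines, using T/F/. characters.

Step 1: 3 trees catch fire, 2 burn out
  TTT.TT
  T.TTTT
  TTTTTT
  TTTTTF
  TTTTF.
  T.TTF.
Step 2: 4 trees catch fire, 3 burn out
  TTT.TT
  T.TTTT
  TTTTTF
  TTTTF.
  TTTF..
  T.TF..
Step 3: 5 trees catch fire, 4 burn out
  TTT.TT
  T.TTTF
  TTTTF.
  TTTF..
  TTF...
  T.F...

TTT.TT
T.TTTF
TTTTF.
TTTF..
TTF...
T.F...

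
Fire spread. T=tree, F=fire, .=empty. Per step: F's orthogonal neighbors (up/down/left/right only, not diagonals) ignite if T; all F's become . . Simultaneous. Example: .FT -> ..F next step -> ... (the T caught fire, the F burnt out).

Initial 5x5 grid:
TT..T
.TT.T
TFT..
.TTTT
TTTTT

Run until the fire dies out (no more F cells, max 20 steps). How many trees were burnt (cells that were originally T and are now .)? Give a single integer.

Step 1: +4 fires, +1 burnt (F count now 4)
Step 2: +4 fires, +4 burnt (F count now 4)
Step 3: +4 fires, +4 burnt (F count now 4)
Step 4: +2 fires, +4 burnt (F count now 2)
Step 5: +1 fires, +2 burnt (F count now 1)
Step 6: +0 fires, +1 burnt (F count now 0)
Fire out after step 6
Initially T: 17, now '.': 23
Total burnt (originally-T cells now '.'): 15

Answer: 15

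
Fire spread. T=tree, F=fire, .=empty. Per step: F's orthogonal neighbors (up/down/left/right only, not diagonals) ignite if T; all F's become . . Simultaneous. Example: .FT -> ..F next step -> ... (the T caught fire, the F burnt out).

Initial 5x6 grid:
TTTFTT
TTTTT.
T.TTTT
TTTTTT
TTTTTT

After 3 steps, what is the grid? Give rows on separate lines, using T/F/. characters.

Step 1: 3 trees catch fire, 1 burn out
  TTF.FT
  TTTFT.
  T.TTTT
  TTTTTT
  TTTTTT
Step 2: 5 trees catch fire, 3 burn out
  TF...F
  TTF.F.
  T.TFTT
  TTTTTT
  TTTTTT
Step 3: 5 trees catch fire, 5 burn out
  F.....
  TF....
  T.F.FT
  TTTFTT
  TTTTTT

F.....
TF....
T.F.FT
TTTFTT
TTTTTT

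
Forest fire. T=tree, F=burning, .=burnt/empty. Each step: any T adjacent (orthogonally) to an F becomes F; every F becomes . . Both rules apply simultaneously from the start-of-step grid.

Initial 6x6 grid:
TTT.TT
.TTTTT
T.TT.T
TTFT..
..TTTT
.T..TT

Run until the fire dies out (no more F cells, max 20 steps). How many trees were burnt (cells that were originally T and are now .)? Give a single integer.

Answer: 23

Derivation:
Step 1: +4 fires, +1 burnt (F count now 4)
Step 2: +4 fires, +4 burnt (F count now 4)
Step 3: +5 fires, +4 burnt (F count now 5)
Step 4: +4 fires, +5 burnt (F count now 4)
Step 5: +4 fires, +4 burnt (F count now 4)
Step 6: +2 fires, +4 burnt (F count now 2)
Step 7: +0 fires, +2 burnt (F count now 0)
Fire out after step 7
Initially T: 24, now '.': 35
Total burnt (originally-T cells now '.'): 23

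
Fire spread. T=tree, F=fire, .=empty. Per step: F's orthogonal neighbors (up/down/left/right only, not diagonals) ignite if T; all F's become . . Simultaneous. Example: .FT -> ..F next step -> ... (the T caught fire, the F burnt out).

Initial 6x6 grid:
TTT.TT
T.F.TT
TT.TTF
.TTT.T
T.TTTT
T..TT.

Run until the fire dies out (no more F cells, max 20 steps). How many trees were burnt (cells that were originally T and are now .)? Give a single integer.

Answer: 22

Derivation:
Step 1: +4 fires, +2 burnt (F count now 4)
Step 2: +5 fires, +4 burnt (F count now 5)
Step 3: +4 fires, +5 burnt (F count now 4)
Step 4: +4 fires, +4 burnt (F count now 4)
Step 5: +4 fires, +4 burnt (F count now 4)
Step 6: +1 fires, +4 burnt (F count now 1)
Step 7: +0 fires, +1 burnt (F count now 0)
Fire out after step 7
Initially T: 24, now '.': 34
Total burnt (originally-T cells now '.'): 22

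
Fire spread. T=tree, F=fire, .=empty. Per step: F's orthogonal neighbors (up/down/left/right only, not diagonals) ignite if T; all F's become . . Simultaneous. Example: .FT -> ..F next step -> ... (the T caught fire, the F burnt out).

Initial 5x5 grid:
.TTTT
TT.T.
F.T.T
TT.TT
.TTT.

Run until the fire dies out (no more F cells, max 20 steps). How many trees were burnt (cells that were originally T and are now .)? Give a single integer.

Step 1: +2 fires, +1 burnt (F count now 2)
Step 2: +2 fires, +2 burnt (F count now 2)
Step 3: +2 fires, +2 burnt (F count now 2)
Step 4: +2 fires, +2 burnt (F count now 2)
Step 5: +2 fires, +2 burnt (F count now 2)
Step 6: +3 fires, +2 burnt (F count now 3)
Step 7: +1 fires, +3 burnt (F count now 1)
Step 8: +1 fires, +1 burnt (F count now 1)
Step 9: +0 fires, +1 burnt (F count now 0)
Fire out after step 9
Initially T: 16, now '.': 24
Total burnt (originally-T cells now '.'): 15

Answer: 15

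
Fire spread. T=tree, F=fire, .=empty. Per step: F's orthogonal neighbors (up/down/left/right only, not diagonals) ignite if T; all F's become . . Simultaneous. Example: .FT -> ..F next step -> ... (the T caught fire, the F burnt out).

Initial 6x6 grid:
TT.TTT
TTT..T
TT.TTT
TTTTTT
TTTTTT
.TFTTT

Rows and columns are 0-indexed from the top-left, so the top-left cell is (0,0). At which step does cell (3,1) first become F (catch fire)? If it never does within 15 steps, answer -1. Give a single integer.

Step 1: cell (3,1)='T' (+3 fires, +1 burnt)
Step 2: cell (3,1)='T' (+4 fires, +3 burnt)
Step 3: cell (3,1)='F' (+5 fires, +4 burnt)
  -> target ignites at step 3
Step 4: cell (3,1)='.' (+5 fires, +5 burnt)
Step 5: cell (3,1)='.' (+4 fires, +5 burnt)
Step 6: cell (3,1)='.' (+4 fires, +4 burnt)
Step 7: cell (3,1)='.' (+2 fires, +4 burnt)
Step 8: cell (3,1)='.' (+1 fires, +2 burnt)
Step 9: cell (3,1)='.' (+1 fires, +1 burnt)
Step 10: cell (3,1)='.' (+1 fires, +1 burnt)
Step 11: cell (3,1)='.' (+0 fires, +1 burnt)
  fire out at step 11

3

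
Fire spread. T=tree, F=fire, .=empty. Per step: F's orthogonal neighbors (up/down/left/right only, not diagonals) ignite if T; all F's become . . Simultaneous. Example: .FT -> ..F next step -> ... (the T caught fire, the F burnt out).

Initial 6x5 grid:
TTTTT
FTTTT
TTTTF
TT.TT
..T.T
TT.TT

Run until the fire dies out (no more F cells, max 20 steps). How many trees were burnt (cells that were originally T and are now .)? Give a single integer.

Step 1: +6 fires, +2 burnt (F count now 6)
Step 2: +9 fires, +6 burnt (F count now 9)
Step 3: +4 fires, +9 burnt (F count now 4)
Step 4: +1 fires, +4 burnt (F count now 1)
Step 5: +0 fires, +1 burnt (F count now 0)
Fire out after step 5
Initially T: 23, now '.': 27
Total burnt (originally-T cells now '.'): 20

Answer: 20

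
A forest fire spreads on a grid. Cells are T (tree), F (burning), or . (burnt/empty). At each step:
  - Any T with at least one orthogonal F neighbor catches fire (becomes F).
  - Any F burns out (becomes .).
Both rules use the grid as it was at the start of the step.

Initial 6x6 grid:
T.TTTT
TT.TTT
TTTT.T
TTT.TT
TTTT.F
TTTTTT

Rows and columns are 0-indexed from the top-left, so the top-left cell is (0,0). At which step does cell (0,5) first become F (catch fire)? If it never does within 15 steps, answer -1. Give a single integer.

Step 1: cell (0,5)='T' (+2 fires, +1 burnt)
Step 2: cell (0,5)='T' (+3 fires, +2 burnt)
Step 3: cell (0,5)='T' (+2 fires, +3 burnt)
Step 4: cell (0,5)='F' (+4 fires, +2 burnt)
  -> target ignites at step 4
Step 5: cell (0,5)='.' (+4 fires, +4 burnt)
Step 6: cell (0,5)='.' (+5 fires, +4 burnt)
Step 7: cell (0,5)='.' (+4 fires, +5 burnt)
Step 8: cell (0,5)='.' (+2 fires, +4 burnt)
Step 9: cell (0,5)='.' (+2 fires, +2 burnt)
Step 10: cell (0,5)='.' (+1 fires, +2 burnt)
Step 11: cell (0,5)='.' (+1 fires, +1 burnt)
Step 12: cell (0,5)='.' (+0 fires, +1 burnt)
  fire out at step 12

4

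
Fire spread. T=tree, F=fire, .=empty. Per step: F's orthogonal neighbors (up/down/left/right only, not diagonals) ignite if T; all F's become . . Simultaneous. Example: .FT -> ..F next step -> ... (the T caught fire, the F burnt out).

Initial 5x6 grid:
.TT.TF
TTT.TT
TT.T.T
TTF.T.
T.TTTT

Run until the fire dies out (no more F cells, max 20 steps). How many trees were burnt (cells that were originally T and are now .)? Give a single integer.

Step 1: +4 fires, +2 burnt (F count now 4)
Step 2: +5 fires, +4 burnt (F count now 5)
Step 3: +4 fires, +5 burnt (F count now 4)
Step 4: +5 fires, +4 burnt (F count now 5)
Step 5: +1 fires, +5 burnt (F count now 1)
Step 6: +0 fires, +1 burnt (F count now 0)
Fire out after step 6
Initially T: 20, now '.': 29
Total burnt (originally-T cells now '.'): 19

Answer: 19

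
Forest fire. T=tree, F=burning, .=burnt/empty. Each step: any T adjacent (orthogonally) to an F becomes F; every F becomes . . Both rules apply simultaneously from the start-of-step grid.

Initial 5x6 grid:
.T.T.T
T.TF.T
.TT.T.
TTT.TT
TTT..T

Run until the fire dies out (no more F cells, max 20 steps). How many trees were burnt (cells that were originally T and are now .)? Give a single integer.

Step 1: +2 fires, +1 burnt (F count now 2)
Step 2: +1 fires, +2 burnt (F count now 1)
Step 3: +2 fires, +1 burnt (F count now 2)
Step 4: +2 fires, +2 burnt (F count now 2)
Step 5: +2 fires, +2 burnt (F count now 2)
Step 6: +1 fires, +2 burnt (F count now 1)
Step 7: +0 fires, +1 burnt (F count now 0)
Fire out after step 7
Initially T: 18, now '.': 22
Total burnt (originally-T cells now '.'): 10

Answer: 10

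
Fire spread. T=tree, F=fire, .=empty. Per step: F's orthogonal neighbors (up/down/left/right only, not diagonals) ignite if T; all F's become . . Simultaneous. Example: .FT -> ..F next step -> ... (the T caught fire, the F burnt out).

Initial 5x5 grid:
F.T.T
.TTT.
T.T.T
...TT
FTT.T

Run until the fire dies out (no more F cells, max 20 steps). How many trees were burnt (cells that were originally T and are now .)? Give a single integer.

Step 1: +1 fires, +2 burnt (F count now 1)
Step 2: +1 fires, +1 burnt (F count now 1)
Step 3: +0 fires, +1 burnt (F count now 0)
Fire out after step 3
Initially T: 13, now '.': 14
Total burnt (originally-T cells now '.'): 2

Answer: 2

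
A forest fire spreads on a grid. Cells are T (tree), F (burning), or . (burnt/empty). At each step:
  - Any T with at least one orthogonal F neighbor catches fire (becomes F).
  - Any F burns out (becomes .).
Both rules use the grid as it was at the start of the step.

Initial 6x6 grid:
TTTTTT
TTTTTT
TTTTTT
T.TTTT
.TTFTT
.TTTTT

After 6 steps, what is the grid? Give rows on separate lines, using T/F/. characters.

Step 1: 4 trees catch fire, 1 burn out
  TTTTTT
  TTTTTT
  TTTTTT
  T.TFTT
  .TF.FT
  .TTFTT
Step 2: 7 trees catch fire, 4 burn out
  TTTTTT
  TTTTTT
  TTTFTT
  T.F.FT
  .F...F
  .TF.FT
Step 3: 6 trees catch fire, 7 burn out
  TTTTTT
  TTTFTT
  TTF.FT
  T....F
  ......
  .F...F
Step 4: 5 trees catch fire, 6 burn out
  TTTFTT
  TTF.FT
  TF...F
  T.....
  ......
  ......
Step 5: 5 trees catch fire, 5 burn out
  TTF.FT
  TF...F
  F.....
  T.....
  ......
  ......
Step 6: 4 trees catch fire, 5 burn out
  TF...F
  F.....
  ......
  F.....
  ......
  ......

TF...F
F.....
......
F.....
......
......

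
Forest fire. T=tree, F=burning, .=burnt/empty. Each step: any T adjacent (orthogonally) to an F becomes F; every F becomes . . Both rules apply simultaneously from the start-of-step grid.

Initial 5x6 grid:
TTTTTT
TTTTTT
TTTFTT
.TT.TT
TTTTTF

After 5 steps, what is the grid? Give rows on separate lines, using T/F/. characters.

Step 1: 5 trees catch fire, 2 burn out
  TTTTTT
  TTTFTT
  TTF.FT
  .TT.TF
  TTTTF.
Step 2: 8 trees catch fire, 5 burn out
  TTTFTT
  TTF.FT
  TF...F
  .TF.F.
  TTTF..
Step 3: 7 trees catch fire, 8 burn out
  TTF.FT
  TF...F
  F.....
  .F....
  TTF...
Step 4: 4 trees catch fire, 7 burn out
  TF...F
  F.....
  ......
  ......
  TF....
Step 5: 2 trees catch fire, 4 burn out
  F.....
  ......
  ......
  ......
  F.....

F.....
......
......
......
F.....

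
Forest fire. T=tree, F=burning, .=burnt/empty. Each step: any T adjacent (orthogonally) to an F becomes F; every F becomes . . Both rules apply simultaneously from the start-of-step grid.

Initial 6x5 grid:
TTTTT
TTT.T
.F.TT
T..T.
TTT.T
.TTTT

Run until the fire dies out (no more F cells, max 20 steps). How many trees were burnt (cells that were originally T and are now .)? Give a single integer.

Answer: 12

Derivation:
Step 1: +1 fires, +1 burnt (F count now 1)
Step 2: +3 fires, +1 burnt (F count now 3)
Step 3: +2 fires, +3 burnt (F count now 2)
Step 4: +1 fires, +2 burnt (F count now 1)
Step 5: +1 fires, +1 burnt (F count now 1)
Step 6: +1 fires, +1 burnt (F count now 1)
Step 7: +1 fires, +1 burnt (F count now 1)
Step 8: +1 fires, +1 burnt (F count now 1)
Step 9: +1 fires, +1 burnt (F count now 1)
Step 10: +0 fires, +1 burnt (F count now 0)
Fire out after step 10
Initially T: 21, now '.': 21
Total burnt (originally-T cells now '.'): 12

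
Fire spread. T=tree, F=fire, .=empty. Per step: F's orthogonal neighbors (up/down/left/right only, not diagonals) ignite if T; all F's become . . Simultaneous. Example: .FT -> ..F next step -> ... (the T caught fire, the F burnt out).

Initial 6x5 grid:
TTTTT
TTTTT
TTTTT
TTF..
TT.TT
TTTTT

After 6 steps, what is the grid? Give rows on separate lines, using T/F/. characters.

Step 1: 2 trees catch fire, 1 burn out
  TTTTT
  TTTTT
  TTFTT
  TF...
  TT.TT
  TTTTT
Step 2: 5 trees catch fire, 2 burn out
  TTTTT
  TTFTT
  TF.FT
  F....
  TF.TT
  TTTTT
Step 3: 7 trees catch fire, 5 burn out
  TTFTT
  TF.FT
  F...F
  .....
  F..TT
  TFTTT
Step 4: 6 trees catch fire, 7 burn out
  TF.FT
  F...F
  .....
  .....
  ...TT
  F.FTT
Step 5: 3 trees catch fire, 6 burn out
  F...F
  .....
  .....
  .....
  ...TT
  ...FT
Step 6: 2 trees catch fire, 3 burn out
  .....
  .....
  .....
  .....
  ...FT
  ....F

.....
.....
.....
.....
...FT
....F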